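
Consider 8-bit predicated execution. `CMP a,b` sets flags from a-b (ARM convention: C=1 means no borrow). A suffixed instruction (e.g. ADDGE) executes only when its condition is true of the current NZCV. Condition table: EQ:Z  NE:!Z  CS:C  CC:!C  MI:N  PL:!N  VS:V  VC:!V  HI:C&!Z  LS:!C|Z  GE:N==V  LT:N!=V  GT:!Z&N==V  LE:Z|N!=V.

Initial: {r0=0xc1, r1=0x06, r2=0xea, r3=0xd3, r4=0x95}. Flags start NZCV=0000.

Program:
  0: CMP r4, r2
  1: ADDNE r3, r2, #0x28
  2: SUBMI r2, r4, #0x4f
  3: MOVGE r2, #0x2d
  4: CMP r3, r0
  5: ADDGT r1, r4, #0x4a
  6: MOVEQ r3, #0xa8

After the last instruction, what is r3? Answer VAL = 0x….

VAL = 0x12

[0] flags=1000 → (cmp)
[1] flags=1000 NE?T → r3=0x12
[2] flags=1000 MI?T → r2=0x46
[3] flags=1000 GE?F → skip
[4] flags=0000 → (cmp)
[5] flags=0000 GT?T → r1=0xdf
[6] flags=0000 EQ?F → skip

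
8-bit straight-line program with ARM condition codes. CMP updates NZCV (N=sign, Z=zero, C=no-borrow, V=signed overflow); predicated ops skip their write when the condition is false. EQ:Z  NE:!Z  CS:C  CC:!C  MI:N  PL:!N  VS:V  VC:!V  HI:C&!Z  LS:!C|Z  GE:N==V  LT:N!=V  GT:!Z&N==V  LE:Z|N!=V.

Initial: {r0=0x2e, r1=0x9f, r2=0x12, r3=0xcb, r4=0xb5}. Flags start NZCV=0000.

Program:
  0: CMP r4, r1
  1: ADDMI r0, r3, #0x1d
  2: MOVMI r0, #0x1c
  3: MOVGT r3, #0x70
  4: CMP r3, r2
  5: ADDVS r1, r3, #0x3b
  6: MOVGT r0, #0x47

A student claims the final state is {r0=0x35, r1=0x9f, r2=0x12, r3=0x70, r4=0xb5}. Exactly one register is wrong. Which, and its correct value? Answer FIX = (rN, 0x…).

[0] flags=0010 → (cmp)
[1] flags=0010 MI?F → skip
[2] flags=0010 MI?F → skip
[3] flags=0010 GT?T → r3=0x70
[4] flags=0010 → (cmp)
[5] flags=0010 VS?F → skip
[6] flags=0010 GT?T → r0=0x47

FIX = (r0, 0x47)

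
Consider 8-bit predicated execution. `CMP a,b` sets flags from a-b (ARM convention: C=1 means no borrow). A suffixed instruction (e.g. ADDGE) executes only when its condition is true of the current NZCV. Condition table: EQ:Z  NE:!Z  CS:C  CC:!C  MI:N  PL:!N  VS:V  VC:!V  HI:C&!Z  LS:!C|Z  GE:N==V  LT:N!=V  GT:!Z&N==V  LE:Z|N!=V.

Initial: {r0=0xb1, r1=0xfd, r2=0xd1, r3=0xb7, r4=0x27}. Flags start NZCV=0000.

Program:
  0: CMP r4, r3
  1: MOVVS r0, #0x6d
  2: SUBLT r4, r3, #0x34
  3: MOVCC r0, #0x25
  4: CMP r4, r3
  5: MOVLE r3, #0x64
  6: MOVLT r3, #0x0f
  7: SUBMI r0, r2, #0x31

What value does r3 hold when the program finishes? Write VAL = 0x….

[0] flags=0000 → (cmp)
[1] flags=0000 VS?F → skip
[2] flags=0000 LT?F → skip
[3] flags=0000 CC?T → r0=0x25
[4] flags=0000 → (cmp)
[5] flags=0000 LE?F → skip
[6] flags=0000 LT?F → skip
[7] flags=0000 MI?F → skip

VAL = 0xb7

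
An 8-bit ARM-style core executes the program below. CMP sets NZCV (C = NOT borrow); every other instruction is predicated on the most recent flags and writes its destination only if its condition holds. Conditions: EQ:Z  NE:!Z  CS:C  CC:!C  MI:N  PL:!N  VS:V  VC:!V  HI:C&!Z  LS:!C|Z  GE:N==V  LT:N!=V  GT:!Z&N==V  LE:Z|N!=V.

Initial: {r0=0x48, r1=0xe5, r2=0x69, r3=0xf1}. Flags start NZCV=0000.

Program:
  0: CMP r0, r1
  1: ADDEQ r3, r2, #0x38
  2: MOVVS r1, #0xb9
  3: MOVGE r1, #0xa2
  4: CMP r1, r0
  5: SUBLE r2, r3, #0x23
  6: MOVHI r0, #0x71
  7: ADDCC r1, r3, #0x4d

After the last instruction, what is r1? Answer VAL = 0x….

[0] flags=0000 → (cmp)
[1] flags=0000 EQ?F → skip
[2] flags=0000 VS?F → skip
[3] flags=0000 GE?T → r1=0xa2
[4] flags=0011 → (cmp)
[5] flags=0011 LE?T → r2=0xce
[6] flags=0011 HI?T → r0=0x71
[7] flags=0011 CC?F → skip

VAL = 0xa2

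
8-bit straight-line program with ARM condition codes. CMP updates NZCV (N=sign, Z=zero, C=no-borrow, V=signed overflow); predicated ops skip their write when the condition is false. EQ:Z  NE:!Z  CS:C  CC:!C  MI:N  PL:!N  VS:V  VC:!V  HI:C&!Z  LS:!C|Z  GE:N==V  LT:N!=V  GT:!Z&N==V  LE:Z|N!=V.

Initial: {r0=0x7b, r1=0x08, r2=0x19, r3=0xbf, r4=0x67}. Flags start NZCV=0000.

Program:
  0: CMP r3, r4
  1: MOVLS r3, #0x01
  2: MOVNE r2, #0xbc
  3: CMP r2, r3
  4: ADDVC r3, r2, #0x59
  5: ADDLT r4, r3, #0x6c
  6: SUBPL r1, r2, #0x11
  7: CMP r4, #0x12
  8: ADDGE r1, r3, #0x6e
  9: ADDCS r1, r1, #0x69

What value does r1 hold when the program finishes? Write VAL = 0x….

[0] flags=0011 → (cmp)
[1] flags=0011 LS?F → skip
[2] flags=0011 NE?T → r2=0xbc
[3] flags=1000 → (cmp)
[4] flags=1000 VC?T → r3=0x15
[5] flags=1000 LT?T → r4=0x81
[6] flags=1000 PL?F → skip
[7] flags=0011 → (cmp)
[8] flags=0011 GE?F → skip
[9] flags=0011 CS?T → r1=0x71

VAL = 0x71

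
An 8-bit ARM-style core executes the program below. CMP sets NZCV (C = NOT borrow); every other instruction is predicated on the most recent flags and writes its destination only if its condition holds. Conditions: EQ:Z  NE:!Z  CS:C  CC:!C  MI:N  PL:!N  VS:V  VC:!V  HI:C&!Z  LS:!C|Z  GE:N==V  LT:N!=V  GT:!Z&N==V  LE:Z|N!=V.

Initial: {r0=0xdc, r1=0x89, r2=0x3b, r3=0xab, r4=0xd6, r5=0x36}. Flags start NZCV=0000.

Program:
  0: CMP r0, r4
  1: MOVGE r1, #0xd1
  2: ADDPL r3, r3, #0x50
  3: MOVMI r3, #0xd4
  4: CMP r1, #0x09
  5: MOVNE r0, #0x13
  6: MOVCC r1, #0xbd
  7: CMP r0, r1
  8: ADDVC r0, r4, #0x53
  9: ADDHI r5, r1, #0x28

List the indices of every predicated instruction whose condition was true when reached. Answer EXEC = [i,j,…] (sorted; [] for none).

EXEC = [1,2,5,8]

0: ✓ CMP  NZCV=0010
1: ✓ MOVGE  r1←0xd1
2: ✓ ADDPL  r3←0xfb
3: · MOVMI
4: ✓ CMP  NZCV=1010
5: ✓ MOVNE  r0←0x13
6: · MOVCC
7: ✓ CMP  NZCV=0000
8: ✓ ADDVC  r0←0x29
9: · ADDHI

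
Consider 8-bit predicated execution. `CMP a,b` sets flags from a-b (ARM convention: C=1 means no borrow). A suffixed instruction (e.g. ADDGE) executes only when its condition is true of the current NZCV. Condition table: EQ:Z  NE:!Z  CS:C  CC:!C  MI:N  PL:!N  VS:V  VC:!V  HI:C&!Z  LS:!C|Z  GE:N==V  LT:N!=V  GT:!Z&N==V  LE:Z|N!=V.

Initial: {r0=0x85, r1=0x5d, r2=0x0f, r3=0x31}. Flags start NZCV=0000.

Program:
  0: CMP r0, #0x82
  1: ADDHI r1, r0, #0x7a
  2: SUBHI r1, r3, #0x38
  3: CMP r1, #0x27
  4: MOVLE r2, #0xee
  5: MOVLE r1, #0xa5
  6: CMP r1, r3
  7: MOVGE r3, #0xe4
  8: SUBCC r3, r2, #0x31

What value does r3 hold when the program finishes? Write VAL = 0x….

0: ✓ CMP  NZCV=0010
1: ✓ ADDHI  r1←0xff
2: ✓ SUBHI  r1←0xf9
3: ✓ CMP  NZCV=1010
4: ✓ MOVLE  r2←0xee
5: ✓ MOVLE  r1←0xa5
6: ✓ CMP  NZCV=0011
7: · MOVGE
8: · SUBCC

VAL = 0x31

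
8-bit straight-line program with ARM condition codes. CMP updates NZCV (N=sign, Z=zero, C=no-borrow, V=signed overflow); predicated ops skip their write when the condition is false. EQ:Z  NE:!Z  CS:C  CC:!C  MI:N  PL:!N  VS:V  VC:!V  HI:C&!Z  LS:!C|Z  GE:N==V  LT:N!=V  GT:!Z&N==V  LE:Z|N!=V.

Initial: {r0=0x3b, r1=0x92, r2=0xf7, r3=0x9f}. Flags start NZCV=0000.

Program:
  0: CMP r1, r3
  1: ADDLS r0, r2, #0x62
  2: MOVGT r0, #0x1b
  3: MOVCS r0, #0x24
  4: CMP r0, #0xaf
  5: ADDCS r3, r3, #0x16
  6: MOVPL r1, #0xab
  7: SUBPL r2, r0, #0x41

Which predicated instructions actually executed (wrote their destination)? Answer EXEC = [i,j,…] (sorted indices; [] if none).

EXEC = [1]

0: ✓ CMP  NZCV=1000
1: ✓ ADDLS  r0←0x59
2: · MOVGT
3: · MOVCS
4: ✓ CMP  NZCV=1001
5: · ADDCS
6: · MOVPL
7: · SUBPL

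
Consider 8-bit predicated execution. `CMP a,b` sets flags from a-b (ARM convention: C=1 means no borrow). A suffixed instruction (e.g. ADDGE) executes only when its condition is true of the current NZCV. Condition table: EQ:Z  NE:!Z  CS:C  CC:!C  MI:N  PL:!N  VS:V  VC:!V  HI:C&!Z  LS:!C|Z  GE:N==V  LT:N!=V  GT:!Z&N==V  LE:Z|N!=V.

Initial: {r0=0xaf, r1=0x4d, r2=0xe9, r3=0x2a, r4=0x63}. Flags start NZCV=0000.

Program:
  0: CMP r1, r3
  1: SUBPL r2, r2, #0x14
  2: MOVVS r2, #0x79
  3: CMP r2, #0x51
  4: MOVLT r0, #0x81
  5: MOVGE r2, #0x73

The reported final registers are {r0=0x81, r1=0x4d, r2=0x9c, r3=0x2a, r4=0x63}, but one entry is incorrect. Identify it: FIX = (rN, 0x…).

[0] flags=0010 → (cmp)
[1] flags=0010 PL?T → r2=0xd5
[2] flags=0010 VS?F → skip
[3] flags=1010 → (cmp)
[4] flags=1010 LT?T → r0=0x81
[5] flags=1010 GE?F → skip

FIX = (r2, 0xd5)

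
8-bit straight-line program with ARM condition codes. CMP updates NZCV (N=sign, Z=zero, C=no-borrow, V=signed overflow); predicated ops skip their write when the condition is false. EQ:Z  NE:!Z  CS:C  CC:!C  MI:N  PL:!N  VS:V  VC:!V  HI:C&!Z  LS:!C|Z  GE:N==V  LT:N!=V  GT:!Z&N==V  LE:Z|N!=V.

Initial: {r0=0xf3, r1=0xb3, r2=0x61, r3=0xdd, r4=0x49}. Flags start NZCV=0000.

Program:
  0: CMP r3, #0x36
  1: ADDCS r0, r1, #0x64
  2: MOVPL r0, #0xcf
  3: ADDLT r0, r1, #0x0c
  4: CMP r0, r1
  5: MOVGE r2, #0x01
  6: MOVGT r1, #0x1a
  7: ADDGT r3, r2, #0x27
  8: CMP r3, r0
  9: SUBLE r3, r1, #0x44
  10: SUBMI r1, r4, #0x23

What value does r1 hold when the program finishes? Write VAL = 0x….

[0] flags=1010 → (cmp)
[1] flags=1010 CS?T → r0=0x17
[2] flags=1010 PL?F → skip
[3] flags=1010 LT?T → r0=0xbf
[4] flags=0010 → (cmp)
[5] flags=0010 GE?T → r2=0x01
[6] flags=0010 GT?T → r1=0x1a
[7] flags=0010 GT?T → r3=0x28
[8] flags=0000 → (cmp)
[9] flags=0000 LE?F → skip
[10] flags=0000 MI?F → skip

VAL = 0x1a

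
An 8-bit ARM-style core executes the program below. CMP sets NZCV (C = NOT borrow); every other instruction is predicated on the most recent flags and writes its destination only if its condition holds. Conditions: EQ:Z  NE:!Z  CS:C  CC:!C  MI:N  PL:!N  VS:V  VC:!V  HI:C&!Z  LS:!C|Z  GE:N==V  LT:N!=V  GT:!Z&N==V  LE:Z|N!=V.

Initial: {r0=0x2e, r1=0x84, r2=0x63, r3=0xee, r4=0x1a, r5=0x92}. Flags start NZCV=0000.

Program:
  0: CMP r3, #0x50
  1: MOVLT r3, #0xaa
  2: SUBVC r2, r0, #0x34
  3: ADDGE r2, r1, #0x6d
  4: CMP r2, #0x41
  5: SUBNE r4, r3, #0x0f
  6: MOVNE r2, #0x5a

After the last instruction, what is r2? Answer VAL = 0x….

VAL = 0x5a

[0] flags=1010 → (cmp)
[1] flags=1010 LT?T → r3=0xaa
[2] flags=1010 VC?T → r2=0xfa
[3] flags=1010 GE?F → skip
[4] flags=1010 → (cmp)
[5] flags=1010 NE?T → r4=0x9b
[6] flags=1010 NE?T → r2=0x5a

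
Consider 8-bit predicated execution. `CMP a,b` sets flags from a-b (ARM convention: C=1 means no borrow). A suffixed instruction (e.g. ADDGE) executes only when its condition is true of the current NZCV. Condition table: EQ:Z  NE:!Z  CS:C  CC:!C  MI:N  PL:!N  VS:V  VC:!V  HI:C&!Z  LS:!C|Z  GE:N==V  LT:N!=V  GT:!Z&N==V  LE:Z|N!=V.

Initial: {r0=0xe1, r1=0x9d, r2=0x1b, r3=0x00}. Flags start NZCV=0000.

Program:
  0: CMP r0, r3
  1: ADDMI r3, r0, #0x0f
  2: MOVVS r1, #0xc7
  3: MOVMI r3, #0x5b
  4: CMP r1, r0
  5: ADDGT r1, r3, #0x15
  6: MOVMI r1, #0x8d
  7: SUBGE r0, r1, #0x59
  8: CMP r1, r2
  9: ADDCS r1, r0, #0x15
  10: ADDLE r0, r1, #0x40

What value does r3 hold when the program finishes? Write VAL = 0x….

[0] flags=1010 → (cmp)
[1] flags=1010 MI?T → r3=0xf0
[2] flags=1010 VS?F → skip
[3] flags=1010 MI?T → r3=0x5b
[4] flags=1000 → (cmp)
[5] flags=1000 GT?F → skip
[6] flags=1000 MI?T → r1=0x8d
[7] flags=1000 GE?F → skip
[8] flags=0011 → (cmp)
[9] flags=0011 CS?T → r1=0xf6
[10] flags=0011 LE?T → r0=0x36

VAL = 0x5b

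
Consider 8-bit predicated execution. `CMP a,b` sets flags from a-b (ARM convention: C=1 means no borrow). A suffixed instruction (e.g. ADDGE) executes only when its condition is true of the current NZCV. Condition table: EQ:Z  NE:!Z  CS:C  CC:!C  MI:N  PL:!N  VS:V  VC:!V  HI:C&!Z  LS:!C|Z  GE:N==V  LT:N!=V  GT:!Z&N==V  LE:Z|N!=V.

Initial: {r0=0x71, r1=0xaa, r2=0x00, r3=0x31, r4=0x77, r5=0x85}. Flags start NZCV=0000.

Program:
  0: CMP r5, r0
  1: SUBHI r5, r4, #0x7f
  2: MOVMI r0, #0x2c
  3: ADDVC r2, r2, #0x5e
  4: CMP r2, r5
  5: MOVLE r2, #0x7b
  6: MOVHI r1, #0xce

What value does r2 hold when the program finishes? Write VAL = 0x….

[0] flags=0011 → (cmp)
[1] flags=0011 HI?T → r5=0xf8
[2] flags=0011 MI?F → skip
[3] flags=0011 VC?F → skip
[4] flags=0000 → (cmp)
[5] flags=0000 LE?F → skip
[6] flags=0000 HI?F → skip

VAL = 0x00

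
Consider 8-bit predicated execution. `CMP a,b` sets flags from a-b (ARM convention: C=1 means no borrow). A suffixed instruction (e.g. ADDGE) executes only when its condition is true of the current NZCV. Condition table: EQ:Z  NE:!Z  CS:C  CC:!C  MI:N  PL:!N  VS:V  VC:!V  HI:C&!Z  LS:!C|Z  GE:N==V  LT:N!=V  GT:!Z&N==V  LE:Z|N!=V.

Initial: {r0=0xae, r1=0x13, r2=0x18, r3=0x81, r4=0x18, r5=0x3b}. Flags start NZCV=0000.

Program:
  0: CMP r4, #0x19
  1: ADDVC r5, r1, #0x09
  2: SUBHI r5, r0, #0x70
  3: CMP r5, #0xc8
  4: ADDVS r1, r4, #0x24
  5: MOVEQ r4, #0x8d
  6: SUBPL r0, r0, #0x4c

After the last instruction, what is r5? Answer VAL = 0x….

VAL = 0x1c

0: ✓ CMP  NZCV=1000
1: ✓ ADDVC  r5←0x1c
2: · SUBHI
3: ✓ CMP  NZCV=0000
4: · ADDVS
5: · MOVEQ
6: ✓ SUBPL  r0←0x62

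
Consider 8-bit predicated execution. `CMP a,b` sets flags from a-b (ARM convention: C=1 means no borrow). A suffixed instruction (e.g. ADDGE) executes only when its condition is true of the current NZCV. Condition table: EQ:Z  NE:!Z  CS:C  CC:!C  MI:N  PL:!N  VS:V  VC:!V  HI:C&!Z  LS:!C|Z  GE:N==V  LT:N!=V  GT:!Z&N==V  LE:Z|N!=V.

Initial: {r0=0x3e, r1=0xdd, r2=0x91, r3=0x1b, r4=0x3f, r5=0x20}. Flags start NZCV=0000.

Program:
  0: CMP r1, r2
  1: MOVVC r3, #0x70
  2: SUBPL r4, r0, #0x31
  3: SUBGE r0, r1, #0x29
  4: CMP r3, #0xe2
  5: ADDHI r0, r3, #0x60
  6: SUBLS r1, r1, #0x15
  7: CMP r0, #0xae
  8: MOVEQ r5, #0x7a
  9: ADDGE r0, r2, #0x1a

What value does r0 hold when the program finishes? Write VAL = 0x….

VAL = 0xab

0: ✓ CMP  NZCV=0010
1: ✓ MOVVC  r3←0x70
2: ✓ SUBPL  r4←0x0d
3: ✓ SUBGE  r0←0xb4
4: ✓ CMP  NZCV=1001
5: · ADDHI
6: ✓ SUBLS  r1←0xc8
7: ✓ CMP  NZCV=0010
8: · MOVEQ
9: ✓ ADDGE  r0←0xab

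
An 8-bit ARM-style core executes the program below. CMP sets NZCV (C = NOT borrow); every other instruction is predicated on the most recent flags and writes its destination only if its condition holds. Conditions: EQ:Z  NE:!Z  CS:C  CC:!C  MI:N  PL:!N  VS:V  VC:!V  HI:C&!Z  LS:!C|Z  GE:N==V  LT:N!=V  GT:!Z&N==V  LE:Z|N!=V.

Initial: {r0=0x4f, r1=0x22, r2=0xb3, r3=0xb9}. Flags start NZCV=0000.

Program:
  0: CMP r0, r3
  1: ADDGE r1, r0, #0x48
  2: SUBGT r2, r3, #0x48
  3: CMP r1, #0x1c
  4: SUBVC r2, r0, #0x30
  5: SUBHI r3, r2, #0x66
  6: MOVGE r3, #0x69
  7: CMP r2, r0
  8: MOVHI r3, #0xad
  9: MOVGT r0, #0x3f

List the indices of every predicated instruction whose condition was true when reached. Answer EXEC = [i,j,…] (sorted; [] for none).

[0] flags=1001 → (cmp)
[1] flags=1001 GE?T → r1=0x97
[2] flags=1001 GT?T → r2=0x71
[3] flags=0011 → (cmp)
[4] flags=0011 VC?F → skip
[5] flags=0011 HI?T → r3=0x0b
[6] flags=0011 GE?F → skip
[7] flags=0010 → (cmp)
[8] flags=0010 HI?T → r3=0xad
[9] flags=0010 GT?T → r0=0x3f

EXEC = [1,2,5,8,9]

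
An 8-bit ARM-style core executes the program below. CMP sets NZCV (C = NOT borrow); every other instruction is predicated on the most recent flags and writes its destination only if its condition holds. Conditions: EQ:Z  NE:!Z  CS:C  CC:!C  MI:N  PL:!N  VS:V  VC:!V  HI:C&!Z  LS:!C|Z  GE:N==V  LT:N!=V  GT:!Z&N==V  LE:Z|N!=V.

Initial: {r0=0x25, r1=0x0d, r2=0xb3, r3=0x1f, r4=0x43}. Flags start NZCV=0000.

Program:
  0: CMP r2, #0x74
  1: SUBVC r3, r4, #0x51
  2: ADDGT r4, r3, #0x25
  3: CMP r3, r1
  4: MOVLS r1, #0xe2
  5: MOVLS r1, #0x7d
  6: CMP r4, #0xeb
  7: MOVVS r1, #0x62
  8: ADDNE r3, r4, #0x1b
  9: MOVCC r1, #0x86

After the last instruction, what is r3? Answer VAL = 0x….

VAL = 0x5e

[0] flags=0011 → (cmp)
[1] flags=0011 VC?F → skip
[2] flags=0011 GT?F → skip
[3] flags=0010 → (cmp)
[4] flags=0010 LS?F → skip
[5] flags=0010 LS?F → skip
[6] flags=0000 → (cmp)
[7] flags=0000 VS?F → skip
[8] flags=0000 NE?T → r3=0x5e
[9] flags=0000 CC?T → r1=0x86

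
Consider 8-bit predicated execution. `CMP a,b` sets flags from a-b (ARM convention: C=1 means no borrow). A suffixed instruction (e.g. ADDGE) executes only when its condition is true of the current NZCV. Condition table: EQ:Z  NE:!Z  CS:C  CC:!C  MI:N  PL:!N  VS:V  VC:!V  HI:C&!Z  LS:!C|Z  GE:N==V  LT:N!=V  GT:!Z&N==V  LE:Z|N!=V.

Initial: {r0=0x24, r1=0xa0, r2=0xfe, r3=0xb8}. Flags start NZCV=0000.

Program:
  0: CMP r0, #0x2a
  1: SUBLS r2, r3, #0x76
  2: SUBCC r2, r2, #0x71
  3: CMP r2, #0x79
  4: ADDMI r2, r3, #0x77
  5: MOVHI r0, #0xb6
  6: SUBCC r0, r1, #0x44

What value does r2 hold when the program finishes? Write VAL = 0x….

VAL = 0xd1

[0] flags=1000 → (cmp)
[1] flags=1000 LS?T → r2=0x42
[2] flags=1000 CC?T → r2=0xd1
[3] flags=0011 → (cmp)
[4] flags=0011 MI?F → skip
[5] flags=0011 HI?T → r0=0xb6
[6] flags=0011 CC?F → skip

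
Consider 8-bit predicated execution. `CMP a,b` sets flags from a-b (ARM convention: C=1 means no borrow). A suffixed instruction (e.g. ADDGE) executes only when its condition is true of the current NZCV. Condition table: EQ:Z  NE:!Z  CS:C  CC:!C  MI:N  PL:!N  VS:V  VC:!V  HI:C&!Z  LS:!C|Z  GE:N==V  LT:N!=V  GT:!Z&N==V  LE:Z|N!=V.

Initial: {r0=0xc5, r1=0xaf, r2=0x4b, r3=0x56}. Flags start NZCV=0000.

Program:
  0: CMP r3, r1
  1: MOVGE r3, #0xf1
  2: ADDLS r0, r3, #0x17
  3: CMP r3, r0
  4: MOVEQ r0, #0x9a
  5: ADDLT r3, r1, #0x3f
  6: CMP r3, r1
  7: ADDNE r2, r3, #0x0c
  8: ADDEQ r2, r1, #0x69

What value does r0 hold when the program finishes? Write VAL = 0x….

VAL = 0x08

[0] flags=1001 → (cmp)
[1] flags=1001 GE?T → r3=0xf1
[2] flags=1001 LS?T → r0=0x08
[3] flags=1010 → (cmp)
[4] flags=1010 EQ?F → skip
[5] flags=1010 LT?T → r3=0xee
[6] flags=0010 → (cmp)
[7] flags=0010 NE?T → r2=0xfa
[8] flags=0010 EQ?F → skip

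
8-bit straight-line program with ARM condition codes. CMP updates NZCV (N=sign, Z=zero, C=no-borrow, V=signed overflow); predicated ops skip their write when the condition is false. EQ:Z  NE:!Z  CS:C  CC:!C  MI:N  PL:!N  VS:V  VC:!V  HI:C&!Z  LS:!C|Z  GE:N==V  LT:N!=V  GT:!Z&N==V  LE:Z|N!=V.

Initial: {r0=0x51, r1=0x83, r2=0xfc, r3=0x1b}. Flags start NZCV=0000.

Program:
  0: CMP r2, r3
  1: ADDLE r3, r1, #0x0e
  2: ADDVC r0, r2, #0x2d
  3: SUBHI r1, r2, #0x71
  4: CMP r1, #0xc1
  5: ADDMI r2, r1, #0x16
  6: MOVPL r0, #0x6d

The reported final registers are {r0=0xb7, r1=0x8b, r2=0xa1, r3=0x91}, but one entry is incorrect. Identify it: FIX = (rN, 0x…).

FIX = (r0, 0x29)

[0] flags=1010 → (cmp)
[1] flags=1010 LE?T → r3=0x91
[2] flags=1010 VC?T → r0=0x29
[3] flags=1010 HI?T → r1=0x8b
[4] flags=1000 → (cmp)
[5] flags=1000 MI?T → r2=0xa1
[6] flags=1000 PL?F → skip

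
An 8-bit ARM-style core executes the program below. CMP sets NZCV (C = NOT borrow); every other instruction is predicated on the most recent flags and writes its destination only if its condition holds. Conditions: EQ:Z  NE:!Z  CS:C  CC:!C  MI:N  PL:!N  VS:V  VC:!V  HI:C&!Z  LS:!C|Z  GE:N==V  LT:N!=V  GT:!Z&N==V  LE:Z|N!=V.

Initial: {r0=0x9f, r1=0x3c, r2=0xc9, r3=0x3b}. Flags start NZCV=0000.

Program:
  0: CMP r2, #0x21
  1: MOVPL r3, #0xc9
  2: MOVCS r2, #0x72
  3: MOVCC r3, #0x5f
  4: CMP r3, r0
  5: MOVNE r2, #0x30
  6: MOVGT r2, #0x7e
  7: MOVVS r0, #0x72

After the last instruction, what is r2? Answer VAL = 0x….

VAL = 0x7e

0: ✓ CMP  NZCV=1010
1: · MOVPL
2: ✓ MOVCS  r2←0x72
3: · MOVCC
4: ✓ CMP  NZCV=1001
5: ✓ MOVNE  r2←0x30
6: ✓ MOVGT  r2←0x7e
7: ✓ MOVVS  r0←0x72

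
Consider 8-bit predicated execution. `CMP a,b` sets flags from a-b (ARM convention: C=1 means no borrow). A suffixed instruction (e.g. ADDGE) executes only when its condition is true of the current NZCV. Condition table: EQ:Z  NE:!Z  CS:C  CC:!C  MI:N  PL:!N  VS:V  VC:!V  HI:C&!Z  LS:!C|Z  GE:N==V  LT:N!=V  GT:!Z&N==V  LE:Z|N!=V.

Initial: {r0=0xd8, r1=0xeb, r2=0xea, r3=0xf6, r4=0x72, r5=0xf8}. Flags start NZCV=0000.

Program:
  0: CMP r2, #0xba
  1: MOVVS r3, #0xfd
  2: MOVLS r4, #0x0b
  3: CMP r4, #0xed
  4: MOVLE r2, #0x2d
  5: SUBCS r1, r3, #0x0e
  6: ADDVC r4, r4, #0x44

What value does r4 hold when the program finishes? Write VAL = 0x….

VAL = 0x72

[0] flags=0010 → (cmp)
[1] flags=0010 VS?F → skip
[2] flags=0010 LS?F → skip
[3] flags=1001 → (cmp)
[4] flags=1001 LE?F → skip
[5] flags=1001 CS?F → skip
[6] flags=1001 VC?F → skip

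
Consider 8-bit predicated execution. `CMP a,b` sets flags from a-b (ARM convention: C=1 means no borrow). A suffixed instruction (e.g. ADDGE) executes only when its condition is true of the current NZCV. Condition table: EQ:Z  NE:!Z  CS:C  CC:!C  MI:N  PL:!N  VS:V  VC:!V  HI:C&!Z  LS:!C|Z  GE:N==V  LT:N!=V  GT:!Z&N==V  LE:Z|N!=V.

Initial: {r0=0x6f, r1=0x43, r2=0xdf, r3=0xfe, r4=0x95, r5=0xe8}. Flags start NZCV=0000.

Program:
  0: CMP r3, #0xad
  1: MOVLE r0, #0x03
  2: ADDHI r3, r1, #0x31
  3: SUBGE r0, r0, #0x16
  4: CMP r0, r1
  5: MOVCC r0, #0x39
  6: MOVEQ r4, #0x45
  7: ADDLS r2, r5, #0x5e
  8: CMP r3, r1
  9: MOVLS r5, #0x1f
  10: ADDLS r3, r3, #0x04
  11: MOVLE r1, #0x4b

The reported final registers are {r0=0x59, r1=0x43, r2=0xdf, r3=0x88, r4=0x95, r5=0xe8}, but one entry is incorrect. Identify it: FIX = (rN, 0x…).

[0] flags=0010 → (cmp)
[1] flags=0010 LE?F → skip
[2] flags=0010 HI?T → r3=0x74
[3] flags=0010 GE?T → r0=0x59
[4] flags=0010 → (cmp)
[5] flags=0010 CC?F → skip
[6] flags=0010 EQ?F → skip
[7] flags=0010 LS?F → skip
[8] flags=0010 → (cmp)
[9] flags=0010 LS?F → skip
[10] flags=0010 LS?F → skip
[11] flags=0010 LE?F → skip

FIX = (r3, 0x74)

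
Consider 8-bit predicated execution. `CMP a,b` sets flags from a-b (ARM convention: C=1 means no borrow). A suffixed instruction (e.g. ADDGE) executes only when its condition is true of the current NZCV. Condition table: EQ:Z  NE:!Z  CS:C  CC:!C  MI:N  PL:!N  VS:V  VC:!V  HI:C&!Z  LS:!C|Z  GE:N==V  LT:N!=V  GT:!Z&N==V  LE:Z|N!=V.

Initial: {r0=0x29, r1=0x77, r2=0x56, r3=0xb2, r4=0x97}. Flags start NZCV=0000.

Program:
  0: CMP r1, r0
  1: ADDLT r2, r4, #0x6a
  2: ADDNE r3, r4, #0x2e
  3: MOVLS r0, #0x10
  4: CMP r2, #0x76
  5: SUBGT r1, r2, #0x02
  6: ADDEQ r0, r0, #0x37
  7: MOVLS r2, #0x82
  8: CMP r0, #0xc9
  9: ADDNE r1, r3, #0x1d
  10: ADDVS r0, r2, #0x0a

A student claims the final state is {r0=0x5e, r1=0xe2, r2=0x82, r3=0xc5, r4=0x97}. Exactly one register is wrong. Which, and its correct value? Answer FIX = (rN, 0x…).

0: ✓ CMP  NZCV=0010
1: · ADDLT
2: ✓ ADDNE  r3←0xc5
3: · MOVLS
4: ✓ CMP  NZCV=1000
5: · SUBGT
6: · ADDEQ
7: ✓ MOVLS  r2←0x82
8: ✓ CMP  NZCV=0000
9: ✓ ADDNE  r1←0xe2
10: · ADDVS

FIX = (r0, 0x29)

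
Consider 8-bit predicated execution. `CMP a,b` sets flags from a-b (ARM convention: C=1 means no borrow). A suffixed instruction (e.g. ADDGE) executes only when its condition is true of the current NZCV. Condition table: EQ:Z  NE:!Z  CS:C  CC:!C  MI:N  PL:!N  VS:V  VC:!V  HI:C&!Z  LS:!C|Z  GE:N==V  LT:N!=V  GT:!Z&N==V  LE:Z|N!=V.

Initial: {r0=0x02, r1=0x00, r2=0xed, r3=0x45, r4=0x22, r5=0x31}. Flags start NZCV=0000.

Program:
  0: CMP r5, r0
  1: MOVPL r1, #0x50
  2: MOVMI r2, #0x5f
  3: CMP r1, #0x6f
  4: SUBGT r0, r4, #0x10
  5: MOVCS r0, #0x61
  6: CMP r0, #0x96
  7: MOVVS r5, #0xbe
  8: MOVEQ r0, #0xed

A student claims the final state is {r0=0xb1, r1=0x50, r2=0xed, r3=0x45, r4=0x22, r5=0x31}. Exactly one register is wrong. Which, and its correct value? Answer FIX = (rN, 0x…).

FIX = (r0, 0x02)

0: ✓ CMP  NZCV=0010
1: ✓ MOVPL  r1←0x50
2: · MOVMI
3: ✓ CMP  NZCV=1000
4: · SUBGT
5: · MOVCS
6: ✓ CMP  NZCV=0000
7: · MOVVS
8: · MOVEQ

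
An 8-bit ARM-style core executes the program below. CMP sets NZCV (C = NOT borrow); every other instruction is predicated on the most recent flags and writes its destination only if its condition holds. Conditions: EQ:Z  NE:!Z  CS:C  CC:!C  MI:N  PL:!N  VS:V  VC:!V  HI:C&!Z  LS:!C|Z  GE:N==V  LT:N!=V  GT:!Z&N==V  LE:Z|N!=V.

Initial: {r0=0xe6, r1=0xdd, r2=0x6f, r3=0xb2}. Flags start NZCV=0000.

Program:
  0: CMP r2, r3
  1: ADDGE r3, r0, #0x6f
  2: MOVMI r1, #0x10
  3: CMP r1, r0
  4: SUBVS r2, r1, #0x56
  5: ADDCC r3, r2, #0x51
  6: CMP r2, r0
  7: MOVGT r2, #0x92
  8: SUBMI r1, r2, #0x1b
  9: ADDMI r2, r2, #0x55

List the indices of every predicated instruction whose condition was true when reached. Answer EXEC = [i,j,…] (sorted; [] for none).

0: ✓ CMP  NZCV=1001
1: ✓ ADDGE  r3←0x55
2: ✓ MOVMI  r1←0x10
3: ✓ CMP  NZCV=0000
4: · SUBVS
5: ✓ ADDCC  r3←0xc0
6: ✓ CMP  NZCV=1001
7: ✓ MOVGT  r2←0x92
8: ✓ SUBMI  r1←0x77
9: ✓ ADDMI  r2←0xe7

EXEC = [1,2,5,7,8,9]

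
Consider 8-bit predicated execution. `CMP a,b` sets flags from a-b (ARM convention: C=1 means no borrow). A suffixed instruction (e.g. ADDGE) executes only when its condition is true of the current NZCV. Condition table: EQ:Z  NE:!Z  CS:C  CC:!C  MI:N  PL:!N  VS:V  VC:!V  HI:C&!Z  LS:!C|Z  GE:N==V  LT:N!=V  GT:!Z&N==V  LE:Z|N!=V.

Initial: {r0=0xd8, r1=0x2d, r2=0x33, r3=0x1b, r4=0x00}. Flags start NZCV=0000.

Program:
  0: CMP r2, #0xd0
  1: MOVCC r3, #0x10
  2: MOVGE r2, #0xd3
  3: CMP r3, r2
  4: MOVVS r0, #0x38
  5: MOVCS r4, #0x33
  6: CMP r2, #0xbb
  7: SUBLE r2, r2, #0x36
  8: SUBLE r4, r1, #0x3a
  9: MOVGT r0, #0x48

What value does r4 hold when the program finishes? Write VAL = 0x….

VAL = 0x00

0: ✓ CMP  NZCV=0000
1: ✓ MOVCC  r3←0x10
2: ✓ MOVGE  r2←0xd3
3: ✓ CMP  NZCV=0000
4: · MOVVS
5: · MOVCS
6: ✓ CMP  NZCV=0010
7: · SUBLE
8: · SUBLE
9: ✓ MOVGT  r0←0x48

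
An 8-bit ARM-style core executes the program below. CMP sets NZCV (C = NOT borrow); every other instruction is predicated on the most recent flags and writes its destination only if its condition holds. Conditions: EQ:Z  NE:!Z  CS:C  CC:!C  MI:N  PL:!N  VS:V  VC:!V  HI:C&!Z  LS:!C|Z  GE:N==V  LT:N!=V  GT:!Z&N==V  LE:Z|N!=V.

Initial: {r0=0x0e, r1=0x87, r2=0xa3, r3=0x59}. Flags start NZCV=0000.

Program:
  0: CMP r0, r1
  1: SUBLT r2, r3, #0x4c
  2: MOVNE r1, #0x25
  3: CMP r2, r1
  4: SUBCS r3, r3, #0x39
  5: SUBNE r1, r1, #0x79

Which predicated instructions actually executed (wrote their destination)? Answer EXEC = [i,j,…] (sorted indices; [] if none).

[0] flags=1001 → (cmp)
[1] flags=1001 LT?F → skip
[2] flags=1001 NE?T → r1=0x25
[3] flags=0011 → (cmp)
[4] flags=0011 CS?T → r3=0x20
[5] flags=0011 NE?T → r1=0xac

EXEC = [2,4,5]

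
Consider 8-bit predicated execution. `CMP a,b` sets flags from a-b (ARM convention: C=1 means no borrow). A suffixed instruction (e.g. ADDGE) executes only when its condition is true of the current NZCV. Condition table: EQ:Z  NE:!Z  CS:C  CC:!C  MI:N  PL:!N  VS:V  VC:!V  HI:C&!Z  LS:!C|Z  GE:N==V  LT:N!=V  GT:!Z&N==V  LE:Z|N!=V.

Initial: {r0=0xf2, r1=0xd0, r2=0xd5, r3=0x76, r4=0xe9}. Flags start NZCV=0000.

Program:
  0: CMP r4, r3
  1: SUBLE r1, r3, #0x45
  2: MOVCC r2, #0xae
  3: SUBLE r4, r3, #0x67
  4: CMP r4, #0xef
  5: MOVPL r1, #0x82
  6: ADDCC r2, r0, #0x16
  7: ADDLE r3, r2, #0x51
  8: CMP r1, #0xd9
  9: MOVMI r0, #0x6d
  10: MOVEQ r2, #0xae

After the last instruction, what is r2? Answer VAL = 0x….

[0] flags=0011 → (cmp)
[1] flags=0011 LE?T → r1=0x31
[2] flags=0011 CC?F → skip
[3] flags=0011 LE?T → r4=0x0f
[4] flags=0000 → (cmp)
[5] flags=0000 PL?T → r1=0x82
[6] flags=0000 CC?T → r2=0x08
[7] flags=0000 LE?F → skip
[8] flags=1000 → (cmp)
[9] flags=1000 MI?T → r0=0x6d
[10] flags=1000 EQ?F → skip

VAL = 0x08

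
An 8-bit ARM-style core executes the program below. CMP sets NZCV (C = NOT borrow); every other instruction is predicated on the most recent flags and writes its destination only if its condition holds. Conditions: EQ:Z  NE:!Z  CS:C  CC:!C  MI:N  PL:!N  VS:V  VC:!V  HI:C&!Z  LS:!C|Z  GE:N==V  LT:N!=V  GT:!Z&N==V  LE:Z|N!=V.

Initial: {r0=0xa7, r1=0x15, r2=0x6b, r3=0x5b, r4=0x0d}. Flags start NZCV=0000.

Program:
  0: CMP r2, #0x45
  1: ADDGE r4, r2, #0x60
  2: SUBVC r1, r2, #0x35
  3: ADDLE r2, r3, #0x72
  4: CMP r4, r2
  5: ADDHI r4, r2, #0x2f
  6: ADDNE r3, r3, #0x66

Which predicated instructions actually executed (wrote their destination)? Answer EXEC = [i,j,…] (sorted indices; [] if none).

0: ✓ CMP  NZCV=0010
1: ✓ ADDGE  r4←0xcb
2: ✓ SUBVC  r1←0x36
3: · ADDLE
4: ✓ CMP  NZCV=0011
5: ✓ ADDHI  r4←0x9a
6: ✓ ADDNE  r3←0xc1

EXEC = [1,2,5,6]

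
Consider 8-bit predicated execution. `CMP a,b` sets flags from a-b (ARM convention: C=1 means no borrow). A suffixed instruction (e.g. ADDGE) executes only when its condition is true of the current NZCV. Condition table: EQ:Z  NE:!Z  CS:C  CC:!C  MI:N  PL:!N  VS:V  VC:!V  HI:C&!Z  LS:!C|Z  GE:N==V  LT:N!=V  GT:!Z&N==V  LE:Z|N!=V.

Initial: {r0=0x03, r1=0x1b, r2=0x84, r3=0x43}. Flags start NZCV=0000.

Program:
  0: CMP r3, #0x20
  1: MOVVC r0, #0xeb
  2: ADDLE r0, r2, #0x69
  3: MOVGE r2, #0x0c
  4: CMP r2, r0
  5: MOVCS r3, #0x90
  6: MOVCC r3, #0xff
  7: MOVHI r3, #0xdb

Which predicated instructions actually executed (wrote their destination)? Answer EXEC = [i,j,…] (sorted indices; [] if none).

0: ✓ CMP  NZCV=0010
1: ✓ MOVVC  r0←0xeb
2: · ADDLE
3: ✓ MOVGE  r2←0x0c
4: ✓ CMP  NZCV=0000
5: · MOVCS
6: ✓ MOVCC  r3←0xff
7: · MOVHI

EXEC = [1,3,6]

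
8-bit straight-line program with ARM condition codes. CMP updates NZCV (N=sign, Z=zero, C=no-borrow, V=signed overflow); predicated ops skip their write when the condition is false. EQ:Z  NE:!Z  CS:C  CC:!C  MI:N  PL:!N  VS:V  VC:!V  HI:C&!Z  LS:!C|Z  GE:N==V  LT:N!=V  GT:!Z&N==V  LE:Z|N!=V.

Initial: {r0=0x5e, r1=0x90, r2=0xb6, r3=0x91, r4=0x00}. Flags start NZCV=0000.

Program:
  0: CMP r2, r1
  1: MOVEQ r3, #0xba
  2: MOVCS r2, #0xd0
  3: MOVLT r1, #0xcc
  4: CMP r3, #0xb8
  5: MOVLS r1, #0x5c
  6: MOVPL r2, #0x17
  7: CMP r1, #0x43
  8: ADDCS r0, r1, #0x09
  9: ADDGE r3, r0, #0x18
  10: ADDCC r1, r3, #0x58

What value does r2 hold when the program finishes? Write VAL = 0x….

[0] flags=0010 → (cmp)
[1] flags=0010 EQ?F → skip
[2] flags=0010 CS?T → r2=0xd0
[3] flags=0010 LT?F → skip
[4] flags=1000 → (cmp)
[5] flags=1000 LS?T → r1=0x5c
[6] flags=1000 PL?F → skip
[7] flags=0010 → (cmp)
[8] flags=0010 CS?T → r0=0x65
[9] flags=0010 GE?T → r3=0x7d
[10] flags=0010 CC?F → skip

VAL = 0xd0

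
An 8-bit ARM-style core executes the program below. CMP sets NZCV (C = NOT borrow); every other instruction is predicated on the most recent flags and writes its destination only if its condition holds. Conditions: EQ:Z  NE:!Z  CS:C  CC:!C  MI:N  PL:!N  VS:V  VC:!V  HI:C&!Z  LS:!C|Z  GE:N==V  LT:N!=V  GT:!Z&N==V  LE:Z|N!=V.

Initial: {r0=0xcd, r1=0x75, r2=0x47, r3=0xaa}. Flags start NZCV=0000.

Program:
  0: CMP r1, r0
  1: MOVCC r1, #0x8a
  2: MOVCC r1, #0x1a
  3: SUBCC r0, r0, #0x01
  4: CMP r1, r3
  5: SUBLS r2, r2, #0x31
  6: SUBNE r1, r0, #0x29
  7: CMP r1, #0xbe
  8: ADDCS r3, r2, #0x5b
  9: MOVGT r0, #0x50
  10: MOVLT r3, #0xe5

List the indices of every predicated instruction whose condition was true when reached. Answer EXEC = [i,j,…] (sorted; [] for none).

EXEC = [1,2,3,5,6,10]

0: ✓ CMP  NZCV=1001
1: ✓ MOVCC  r1←0x8a
2: ✓ MOVCC  r1←0x1a
3: ✓ SUBCC  r0←0xcc
4: ✓ CMP  NZCV=0000
5: ✓ SUBLS  r2←0x16
6: ✓ SUBNE  r1←0xa3
7: ✓ CMP  NZCV=1000
8: · ADDCS
9: · MOVGT
10: ✓ MOVLT  r3←0xe5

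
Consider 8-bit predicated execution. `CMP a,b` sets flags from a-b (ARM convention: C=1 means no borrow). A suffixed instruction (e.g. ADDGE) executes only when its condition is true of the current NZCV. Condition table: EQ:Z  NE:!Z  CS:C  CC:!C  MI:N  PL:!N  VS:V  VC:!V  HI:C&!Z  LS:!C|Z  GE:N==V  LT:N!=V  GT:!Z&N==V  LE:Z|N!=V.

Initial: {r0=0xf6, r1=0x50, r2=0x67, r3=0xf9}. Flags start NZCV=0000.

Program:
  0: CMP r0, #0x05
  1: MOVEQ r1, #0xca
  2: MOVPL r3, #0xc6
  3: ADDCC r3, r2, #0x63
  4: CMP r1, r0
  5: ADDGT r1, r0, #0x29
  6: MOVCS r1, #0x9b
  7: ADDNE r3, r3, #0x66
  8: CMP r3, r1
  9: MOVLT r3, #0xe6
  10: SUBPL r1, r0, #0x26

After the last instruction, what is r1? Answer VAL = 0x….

[0] flags=1010 → (cmp)
[1] flags=1010 EQ?F → skip
[2] flags=1010 PL?F → skip
[3] flags=1010 CC?F → skip
[4] flags=0000 → (cmp)
[5] flags=0000 GT?T → r1=0x1f
[6] flags=0000 CS?F → skip
[7] flags=0000 NE?T → r3=0x5f
[8] flags=0010 → (cmp)
[9] flags=0010 LT?F → skip
[10] flags=0010 PL?T → r1=0xd0

VAL = 0xd0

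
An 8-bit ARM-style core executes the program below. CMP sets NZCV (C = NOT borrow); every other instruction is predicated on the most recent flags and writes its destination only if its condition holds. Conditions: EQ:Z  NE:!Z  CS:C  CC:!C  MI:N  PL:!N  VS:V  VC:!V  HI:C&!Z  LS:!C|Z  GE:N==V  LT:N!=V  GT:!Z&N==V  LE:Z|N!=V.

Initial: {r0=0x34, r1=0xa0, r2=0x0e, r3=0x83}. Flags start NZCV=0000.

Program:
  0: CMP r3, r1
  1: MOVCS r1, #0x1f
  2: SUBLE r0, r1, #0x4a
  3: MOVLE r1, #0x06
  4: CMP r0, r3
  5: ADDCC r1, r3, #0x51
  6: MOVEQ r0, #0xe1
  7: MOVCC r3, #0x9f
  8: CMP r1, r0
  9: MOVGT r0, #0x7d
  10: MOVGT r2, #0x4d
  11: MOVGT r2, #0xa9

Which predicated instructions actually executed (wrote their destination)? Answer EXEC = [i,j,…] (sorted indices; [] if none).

[0] flags=1000 → (cmp)
[1] flags=1000 CS?F → skip
[2] flags=1000 LE?T → r0=0x56
[3] flags=1000 LE?T → r1=0x06
[4] flags=1001 → (cmp)
[5] flags=1001 CC?T → r1=0xd4
[6] flags=1001 EQ?F → skip
[7] flags=1001 CC?T → r3=0x9f
[8] flags=0011 → (cmp)
[9] flags=0011 GT?F → skip
[10] flags=0011 GT?F → skip
[11] flags=0011 GT?F → skip

EXEC = [2,3,5,7]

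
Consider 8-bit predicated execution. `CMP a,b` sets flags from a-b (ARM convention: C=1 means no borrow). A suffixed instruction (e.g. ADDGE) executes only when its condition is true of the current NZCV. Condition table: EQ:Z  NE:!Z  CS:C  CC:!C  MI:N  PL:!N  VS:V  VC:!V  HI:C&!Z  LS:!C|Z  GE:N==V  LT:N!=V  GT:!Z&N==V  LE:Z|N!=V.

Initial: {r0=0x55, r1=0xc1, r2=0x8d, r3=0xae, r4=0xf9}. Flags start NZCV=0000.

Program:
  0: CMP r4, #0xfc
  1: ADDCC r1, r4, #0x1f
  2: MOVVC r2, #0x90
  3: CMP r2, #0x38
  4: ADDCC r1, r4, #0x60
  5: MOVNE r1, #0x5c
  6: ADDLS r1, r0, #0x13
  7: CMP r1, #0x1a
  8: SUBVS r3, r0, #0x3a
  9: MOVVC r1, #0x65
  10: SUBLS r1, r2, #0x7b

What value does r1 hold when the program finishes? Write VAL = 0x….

0: ✓ CMP  NZCV=1000
1: ✓ ADDCC  r1←0x18
2: ✓ MOVVC  r2←0x90
3: ✓ CMP  NZCV=0011
4: · ADDCC
5: ✓ MOVNE  r1←0x5c
6: · ADDLS
7: ✓ CMP  NZCV=0010
8: · SUBVS
9: ✓ MOVVC  r1←0x65
10: · SUBLS

VAL = 0x65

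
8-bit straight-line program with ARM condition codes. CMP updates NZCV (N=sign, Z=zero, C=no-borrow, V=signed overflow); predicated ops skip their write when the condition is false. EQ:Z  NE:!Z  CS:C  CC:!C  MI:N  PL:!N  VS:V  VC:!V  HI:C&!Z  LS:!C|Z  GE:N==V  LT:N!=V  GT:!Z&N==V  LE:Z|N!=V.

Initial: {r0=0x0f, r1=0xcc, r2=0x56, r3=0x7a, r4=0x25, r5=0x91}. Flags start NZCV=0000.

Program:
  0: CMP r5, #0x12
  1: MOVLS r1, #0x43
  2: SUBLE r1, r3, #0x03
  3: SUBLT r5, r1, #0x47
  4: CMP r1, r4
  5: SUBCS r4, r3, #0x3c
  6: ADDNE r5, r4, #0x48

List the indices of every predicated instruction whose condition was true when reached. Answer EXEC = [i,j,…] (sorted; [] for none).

EXEC = [2,3,5,6]

[0] flags=0011 → (cmp)
[1] flags=0011 LS?F → skip
[2] flags=0011 LE?T → r1=0x77
[3] flags=0011 LT?T → r5=0x30
[4] flags=0010 → (cmp)
[5] flags=0010 CS?T → r4=0x3e
[6] flags=0010 NE?T → r5=0x86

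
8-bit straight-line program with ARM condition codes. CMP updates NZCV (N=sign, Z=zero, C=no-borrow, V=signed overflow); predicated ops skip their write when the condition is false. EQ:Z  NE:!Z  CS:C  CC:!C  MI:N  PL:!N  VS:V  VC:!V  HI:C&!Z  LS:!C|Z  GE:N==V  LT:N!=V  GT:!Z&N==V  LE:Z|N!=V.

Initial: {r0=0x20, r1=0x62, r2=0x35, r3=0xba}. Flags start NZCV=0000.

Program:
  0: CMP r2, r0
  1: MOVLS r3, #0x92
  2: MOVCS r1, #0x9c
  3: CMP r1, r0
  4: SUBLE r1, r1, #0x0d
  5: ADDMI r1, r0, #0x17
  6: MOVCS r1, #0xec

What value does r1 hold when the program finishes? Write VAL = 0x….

VAL = 0xec

0: ✓ CMP  NZCV=0010
1: · MOVLS
2: ✓ MOVCS  r1←0x9c
3: ✓ CMP  NZCV=0011
4: ✓ SUBLE  r1←0x8f
5: · ADDMI
6: ✓ MOVCS  r1←0xec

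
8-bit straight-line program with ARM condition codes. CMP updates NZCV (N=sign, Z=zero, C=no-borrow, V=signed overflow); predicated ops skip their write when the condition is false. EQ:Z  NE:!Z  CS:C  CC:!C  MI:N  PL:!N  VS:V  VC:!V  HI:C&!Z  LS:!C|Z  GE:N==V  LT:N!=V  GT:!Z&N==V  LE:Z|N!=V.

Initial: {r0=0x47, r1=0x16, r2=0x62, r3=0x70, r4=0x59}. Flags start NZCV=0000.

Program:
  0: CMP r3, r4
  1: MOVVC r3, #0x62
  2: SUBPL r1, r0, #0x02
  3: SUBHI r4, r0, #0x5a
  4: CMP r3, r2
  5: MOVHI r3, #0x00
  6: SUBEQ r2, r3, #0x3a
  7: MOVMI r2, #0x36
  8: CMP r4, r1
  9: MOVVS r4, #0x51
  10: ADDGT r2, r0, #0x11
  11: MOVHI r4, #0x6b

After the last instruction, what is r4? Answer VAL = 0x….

VAL = 0x6b

0: ✓ CMP  NZCV=0010
1: ✓ MOVVC  r3←0x62
2: ✓ SUBPL  r1←0x45
3: ✓ SUBHI  r4←0xed
4: ✓ CMP  NZCV=0110
5: · MOVHI
6: ✓ SUBEQ  r2←0x28
7: · MOVMI
8: ✓ CMP  NZCV=1010
9: · MOVVS
10: · ADDGT
11: ✓ MOVHI  r4←0x6b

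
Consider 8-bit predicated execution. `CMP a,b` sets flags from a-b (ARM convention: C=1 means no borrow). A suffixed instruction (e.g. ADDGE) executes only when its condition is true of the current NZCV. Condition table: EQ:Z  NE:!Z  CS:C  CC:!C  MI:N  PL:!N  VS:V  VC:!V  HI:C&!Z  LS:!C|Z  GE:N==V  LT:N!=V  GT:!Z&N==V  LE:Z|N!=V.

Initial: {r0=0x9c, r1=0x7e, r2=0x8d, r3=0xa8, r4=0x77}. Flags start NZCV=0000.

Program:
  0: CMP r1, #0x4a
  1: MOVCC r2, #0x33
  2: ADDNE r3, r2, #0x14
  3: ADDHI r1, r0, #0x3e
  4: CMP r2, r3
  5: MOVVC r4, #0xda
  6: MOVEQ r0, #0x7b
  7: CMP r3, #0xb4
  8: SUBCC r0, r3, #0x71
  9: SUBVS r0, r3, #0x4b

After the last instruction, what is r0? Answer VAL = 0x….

[0] flags=0010 → (cmp)
[1] flags=0010 CC?F → skip
[2] flags=0010 NE?T → r3=0xa1
[3] flags=0010 HI?T → r1=0xda
[4] flags=1000 → (cmp)
[5] flags=1000 VC?T → r4=0xda
[6] flags=1000 EQ?F → skip
[7] flags=1000 → (cmp)
[8] flags=1000 CC?T → r0=0x30
[9] flags=1000 VS?F → skip

VAL = 0x30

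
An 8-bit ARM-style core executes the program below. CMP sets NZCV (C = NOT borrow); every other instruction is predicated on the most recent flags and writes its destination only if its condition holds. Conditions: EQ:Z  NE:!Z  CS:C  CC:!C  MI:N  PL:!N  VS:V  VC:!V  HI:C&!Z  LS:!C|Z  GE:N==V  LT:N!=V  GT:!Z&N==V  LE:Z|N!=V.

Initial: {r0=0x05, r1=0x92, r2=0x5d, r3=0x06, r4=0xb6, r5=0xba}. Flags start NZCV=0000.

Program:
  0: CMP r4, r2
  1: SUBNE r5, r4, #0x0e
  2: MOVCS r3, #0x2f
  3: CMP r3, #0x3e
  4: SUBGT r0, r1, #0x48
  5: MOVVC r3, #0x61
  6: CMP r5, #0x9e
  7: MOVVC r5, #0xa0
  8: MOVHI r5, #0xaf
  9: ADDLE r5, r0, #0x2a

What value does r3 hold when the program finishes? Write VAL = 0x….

0: ✓ CMP  NZCV=0011
1: ✓ SUBNE  r5←0xa8
2: ✓ MOVCS  r3←0x2f
3: ✓ CMP  NZCV=1000
4: · SUBGT
5: ✓ MOVVC  r3←0x61
6: ✓ CMP  NZCV=0010
7: ✓ MOVVC  r5←0xa0
8: ✓ MOVHI  r5←0xaf
9: · ADDLE

VAL = 0x61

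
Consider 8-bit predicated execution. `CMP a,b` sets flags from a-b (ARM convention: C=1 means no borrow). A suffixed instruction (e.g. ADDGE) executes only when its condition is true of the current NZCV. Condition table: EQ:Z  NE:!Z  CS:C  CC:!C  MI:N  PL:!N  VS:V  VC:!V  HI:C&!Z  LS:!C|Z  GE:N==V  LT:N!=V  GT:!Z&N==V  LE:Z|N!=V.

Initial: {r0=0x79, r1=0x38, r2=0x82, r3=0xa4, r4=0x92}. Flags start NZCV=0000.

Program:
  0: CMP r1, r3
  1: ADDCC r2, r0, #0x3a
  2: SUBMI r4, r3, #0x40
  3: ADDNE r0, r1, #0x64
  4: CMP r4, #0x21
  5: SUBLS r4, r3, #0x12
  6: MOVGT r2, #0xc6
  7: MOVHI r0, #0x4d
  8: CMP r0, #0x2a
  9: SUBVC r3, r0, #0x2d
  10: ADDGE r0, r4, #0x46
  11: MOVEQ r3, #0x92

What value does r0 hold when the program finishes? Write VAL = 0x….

0: ✓ CMP  NZCV=1001
1: ✓ ADDCC  r2←0xb3
2: ✓ SUBMI  r4←0x64
3: ✓ ADDNE  r0←0x9c
4: ✓ CMP  NZCV=0010
5: · SUBLS
6: ✓ MOVGT  r2←0xc6
7: ✓ MOVHI  r0←0x4d
8: ✓ CMP  NZCV=0010
9: ✓ SUBVC  r3←0x20
10: ✓ ADDGE  r0←0xaa
11: · MOVEQ

VAL = 0xaa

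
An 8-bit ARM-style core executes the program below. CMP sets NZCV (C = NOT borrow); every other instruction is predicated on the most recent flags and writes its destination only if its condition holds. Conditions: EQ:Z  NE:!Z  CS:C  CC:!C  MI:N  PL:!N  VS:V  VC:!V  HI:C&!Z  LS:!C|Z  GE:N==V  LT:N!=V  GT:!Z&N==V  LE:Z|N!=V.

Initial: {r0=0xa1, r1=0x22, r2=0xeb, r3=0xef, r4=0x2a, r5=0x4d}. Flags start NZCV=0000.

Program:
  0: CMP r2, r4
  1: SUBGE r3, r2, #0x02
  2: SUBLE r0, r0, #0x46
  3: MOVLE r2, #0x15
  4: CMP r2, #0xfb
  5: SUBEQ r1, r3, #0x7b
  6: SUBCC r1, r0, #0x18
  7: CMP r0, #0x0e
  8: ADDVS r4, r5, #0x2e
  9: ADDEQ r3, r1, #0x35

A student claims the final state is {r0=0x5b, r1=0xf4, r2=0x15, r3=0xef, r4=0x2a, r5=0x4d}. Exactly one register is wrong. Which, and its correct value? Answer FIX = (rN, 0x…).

FIX = (r1, 0x43)

0: ✓ CMP  NZCV=1010
1: · SUBGE
2: ✓ SUBLE  r0←0x5b
3: ✓ MOVLE  r2←0x15
4: ✓ CMP  NZCV=0000
5: · SUBEQ
6: ✓ SUBCC  r1←0x43
7: ✓ CMP  NZCV=0010
8: · ADDVS
9: · ADDEQ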